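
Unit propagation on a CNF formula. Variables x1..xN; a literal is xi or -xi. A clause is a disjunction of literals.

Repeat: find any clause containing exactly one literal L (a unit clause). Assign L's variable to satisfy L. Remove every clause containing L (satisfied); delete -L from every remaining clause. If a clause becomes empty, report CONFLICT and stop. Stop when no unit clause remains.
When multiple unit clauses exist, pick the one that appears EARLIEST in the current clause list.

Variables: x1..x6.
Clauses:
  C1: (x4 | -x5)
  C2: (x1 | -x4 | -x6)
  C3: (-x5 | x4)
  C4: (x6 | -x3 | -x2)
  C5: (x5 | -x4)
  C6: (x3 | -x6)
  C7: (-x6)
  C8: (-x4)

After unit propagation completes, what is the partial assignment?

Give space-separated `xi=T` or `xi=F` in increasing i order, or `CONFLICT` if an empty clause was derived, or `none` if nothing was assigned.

Answer: x4=F x5=F x6=F

Derivation:
unit clause [-6] forces x6=F; simplify:
  drop 6 from [6, -3, -2] -> [-3, -2]
  satisfied 3 clause(s); 5 remain; assigned so far: [6]
unit clause [-4] forces x4=F; simplify:
  drop 4 from [4, -5] -> [-5]
  drop 4 from [-5, 4] -> [-5]
  satisfied 2 clause(s); 3 remain; assigned so far: [4, 6]
unit clause [-5] forces x5=F; simplify:
  satisfied 2 clause(s); 1 remain; assigned so far: [4, 5, 6]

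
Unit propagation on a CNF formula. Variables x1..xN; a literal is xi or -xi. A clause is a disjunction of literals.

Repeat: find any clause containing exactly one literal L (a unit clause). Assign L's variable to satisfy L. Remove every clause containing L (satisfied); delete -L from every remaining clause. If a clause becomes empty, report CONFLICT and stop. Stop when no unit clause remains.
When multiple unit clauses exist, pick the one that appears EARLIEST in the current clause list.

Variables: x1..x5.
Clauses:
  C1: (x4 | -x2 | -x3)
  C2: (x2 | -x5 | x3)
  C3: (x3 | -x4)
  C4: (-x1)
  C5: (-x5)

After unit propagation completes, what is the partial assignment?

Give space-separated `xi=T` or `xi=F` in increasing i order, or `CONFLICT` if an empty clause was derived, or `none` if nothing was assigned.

Answer: x1=F x5=F

Derivation:
unit clause [-1] forces x1=F; simplify:
  satisfied 1 clause(s); 4 remain; assigned so far: [1]
unit clause [-5] forces x5=F; simplify:
  satisfied 2 clause(s); 2 remain; assigned so far: [1, 5]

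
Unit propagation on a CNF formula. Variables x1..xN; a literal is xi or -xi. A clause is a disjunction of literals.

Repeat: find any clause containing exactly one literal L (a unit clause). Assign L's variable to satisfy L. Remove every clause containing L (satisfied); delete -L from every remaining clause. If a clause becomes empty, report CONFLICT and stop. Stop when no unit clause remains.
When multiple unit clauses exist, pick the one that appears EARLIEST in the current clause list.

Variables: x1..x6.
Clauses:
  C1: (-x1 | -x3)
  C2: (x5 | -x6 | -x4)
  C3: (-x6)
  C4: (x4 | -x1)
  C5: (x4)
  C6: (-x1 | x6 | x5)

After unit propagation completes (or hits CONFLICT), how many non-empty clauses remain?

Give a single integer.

unit clause [-6] forces x6=F; simplify:
  drop 6 from [-1, 6, 5] -> [-1, 5]
  satisfied 2 clause(s); 4 remain; assigned so far: [6]
unit clause [4] forces x4=T; simplify:
  satisfied 2 clause(s); 2 remain; assigned so far: [4, 6]

Answer: 2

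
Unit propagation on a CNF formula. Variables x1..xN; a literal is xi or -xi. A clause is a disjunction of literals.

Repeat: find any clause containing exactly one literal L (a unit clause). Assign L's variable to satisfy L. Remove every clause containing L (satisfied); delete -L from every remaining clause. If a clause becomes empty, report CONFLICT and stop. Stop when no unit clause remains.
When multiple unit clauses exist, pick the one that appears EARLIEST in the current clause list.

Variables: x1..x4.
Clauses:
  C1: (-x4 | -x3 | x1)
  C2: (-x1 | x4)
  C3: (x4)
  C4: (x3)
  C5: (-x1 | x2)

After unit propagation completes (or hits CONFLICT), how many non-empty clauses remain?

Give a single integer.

Answer: 0

Derivation:
unit clause [4] forces x4=T; simplify:
  drop -4 from [-4, -3, 1] -> [-3, 1]
  satisfied 2 clause(s); 3 remain; assigned so far: [4]
unit clause [3] forces x3=T; simplify:
  drop -3 from [-3, 1] -> [1]
  satisfied 1 clause(s); 2 remain; assigned so far: [3, 4]
unit clause [1] forces x1=T; simplify:
  drop -1 from [-1, 2] -> [2]
  satisfied 1 clause(s); 1 remain; assigned so far: [1, 3, 4]
unit clause [2] forces x2=T; simplify:
  satisfied 1 clause(s); 0 remain; assigned so far: [1, 2, 3, 4]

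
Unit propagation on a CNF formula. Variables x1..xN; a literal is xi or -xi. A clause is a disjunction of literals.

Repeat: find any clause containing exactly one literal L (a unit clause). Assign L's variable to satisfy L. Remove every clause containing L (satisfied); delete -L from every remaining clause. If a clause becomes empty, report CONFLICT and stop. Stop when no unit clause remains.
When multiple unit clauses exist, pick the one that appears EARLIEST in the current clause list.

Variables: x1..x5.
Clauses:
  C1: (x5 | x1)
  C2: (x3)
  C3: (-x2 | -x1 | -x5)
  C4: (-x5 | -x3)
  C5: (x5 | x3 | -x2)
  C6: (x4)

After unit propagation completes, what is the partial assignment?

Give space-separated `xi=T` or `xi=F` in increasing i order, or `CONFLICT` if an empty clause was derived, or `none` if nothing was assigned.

Answer: x1=T x3=T x4=T x5=F

Derivation:
unit clause [3] forces x3=T; simplify:
  drop -3 from [-5, -3] -> [-5]
  satisfied 2 clause(s); 4 remain; assigned so far: [3]
unit clause [-5] forces x5=F; simplify:
  drop 5 from [5, 1] -> [1]
  satisfied 2 clause(s); 2 remain; assigned so far: [3, 5]
unit clause [1] forces x1=T; simplify:
  satisfied 1 clause(s); 1 remain; assigned so far: [1, 3, 5]
unit clause [4] forces x4=T; simplify:
  satisfied 1 clause(s); 0 remain; assigned so far: [1, 3, 4, 5]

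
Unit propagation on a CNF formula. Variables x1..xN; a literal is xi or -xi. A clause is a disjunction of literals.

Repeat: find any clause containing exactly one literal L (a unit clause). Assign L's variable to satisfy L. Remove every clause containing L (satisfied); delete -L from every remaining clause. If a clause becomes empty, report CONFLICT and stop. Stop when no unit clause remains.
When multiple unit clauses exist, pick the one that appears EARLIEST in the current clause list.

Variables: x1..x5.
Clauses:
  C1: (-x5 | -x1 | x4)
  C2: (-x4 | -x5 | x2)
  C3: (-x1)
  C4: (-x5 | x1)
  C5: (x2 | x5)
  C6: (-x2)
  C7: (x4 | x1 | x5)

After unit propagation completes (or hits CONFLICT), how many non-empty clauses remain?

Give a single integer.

Answer: 1

Derivation:
unit clause [-1] forces x1=F; simplify:
  drop 1 from [-5, 1] -> [-5]
  drop 1 from [4, 1, 5] -> [4, 5]
  satisfied 2 clause(s); 5 remain; assigned so far: [1]
unit clause [-5] forces x5=F; simplify:
  drop 5 from [2, 5] -> [2]
  drop 5 from [4, 5] -> [4]
  satisfied 2 clause(s); 3 remain; assigned so far: [1, 5]
unit clause [2] forces x2=T; simplify:
  drop -2 from [-2] -> [] (empty!)
  satisfied 1 clause(s); 2 remain; assigned so far: [1, 2, 5]
CONFLICT (empty clause)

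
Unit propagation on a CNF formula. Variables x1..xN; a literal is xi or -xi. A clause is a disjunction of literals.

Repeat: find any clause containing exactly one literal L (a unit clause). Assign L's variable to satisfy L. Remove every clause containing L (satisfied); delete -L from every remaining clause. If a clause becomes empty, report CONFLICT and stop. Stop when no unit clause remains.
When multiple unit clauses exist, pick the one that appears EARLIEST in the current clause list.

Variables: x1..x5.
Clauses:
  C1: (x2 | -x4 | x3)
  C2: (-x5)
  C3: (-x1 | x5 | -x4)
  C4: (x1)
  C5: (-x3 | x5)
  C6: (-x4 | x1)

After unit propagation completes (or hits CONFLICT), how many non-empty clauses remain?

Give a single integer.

unit clause [-5] forces x5=F; simplify:
  drop 5 from [-1, 5, -4] -> [-1, -4]
  drop 5 from [-3, 5] -> [-3]
  satisfied 1 clause(s); 5 remain; assigned so far: [5]
unit clause [1] forces x1=T; simplify:
  drop -1 from [-1, -4] -> [-4]
  satisfied 2 clause(s); 3 remain; assigned so far: [1, 5]
unit clause [-4] forces x4=F; simplify:
  satisfied 2 clause(s); 1 remain; assigned so far: [1, 4, 5]
unit clause [-3] forces x3=F; simplify:
  satisfied 1 clause(s); 0 remain; assigned so far: [1, 3, 4, 5]

Answer: 0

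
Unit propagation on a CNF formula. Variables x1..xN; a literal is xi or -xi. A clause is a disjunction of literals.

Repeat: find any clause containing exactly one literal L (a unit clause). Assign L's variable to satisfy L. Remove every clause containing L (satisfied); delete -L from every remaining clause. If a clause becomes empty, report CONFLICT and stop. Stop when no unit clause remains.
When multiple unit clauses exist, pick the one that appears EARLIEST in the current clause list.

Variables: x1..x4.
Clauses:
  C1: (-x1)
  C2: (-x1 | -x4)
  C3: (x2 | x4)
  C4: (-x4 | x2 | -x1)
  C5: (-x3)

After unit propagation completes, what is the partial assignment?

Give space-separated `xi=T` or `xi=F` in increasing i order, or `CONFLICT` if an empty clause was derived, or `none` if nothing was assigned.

unit clause [-1] forces x1=F; simplify:
  satisfied 3 clause(s); 2 remain; assigned so far: [1]
unit clause [-3] forces x3=F; simplify:
  satisfied 1 clause(s); 1 remain; assigned so far: [1, 3]

Answer: x1=F x3=F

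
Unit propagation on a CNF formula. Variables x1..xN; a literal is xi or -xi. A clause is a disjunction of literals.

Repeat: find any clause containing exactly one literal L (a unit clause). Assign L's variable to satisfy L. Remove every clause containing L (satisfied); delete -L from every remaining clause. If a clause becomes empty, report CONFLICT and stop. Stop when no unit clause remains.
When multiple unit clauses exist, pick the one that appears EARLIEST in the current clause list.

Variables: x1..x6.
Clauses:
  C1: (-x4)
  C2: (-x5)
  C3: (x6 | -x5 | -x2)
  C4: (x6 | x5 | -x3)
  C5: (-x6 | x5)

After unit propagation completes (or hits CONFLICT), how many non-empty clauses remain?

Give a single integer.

unit clause [-4] forces x4=F; simplify:
  satisfied 1 clause(s); 4 remain; assigned so far: [4]
unit clause [-5] forces x5=F; simplify:
  drop 5 from [6, 5, -3] -> [6, -3]
  drop 5 from [-6, 5] -> [-6]
  satisfied 2 clause(s); 2 remain; assigned so far: [4, 5]
unit clause [-6] forces x6=F; simplify:
  drop 6 from [6, -3] -> [-3]
  satisfied 1 clause(s); 1 remain; assigned so far: [4, 5, 6]
unit clause [-3] forces x3=F; simplify:
  satisfied 1 clause(s); 0 remain; assigned so far: [3, 4, 5, 6]

Answer: 0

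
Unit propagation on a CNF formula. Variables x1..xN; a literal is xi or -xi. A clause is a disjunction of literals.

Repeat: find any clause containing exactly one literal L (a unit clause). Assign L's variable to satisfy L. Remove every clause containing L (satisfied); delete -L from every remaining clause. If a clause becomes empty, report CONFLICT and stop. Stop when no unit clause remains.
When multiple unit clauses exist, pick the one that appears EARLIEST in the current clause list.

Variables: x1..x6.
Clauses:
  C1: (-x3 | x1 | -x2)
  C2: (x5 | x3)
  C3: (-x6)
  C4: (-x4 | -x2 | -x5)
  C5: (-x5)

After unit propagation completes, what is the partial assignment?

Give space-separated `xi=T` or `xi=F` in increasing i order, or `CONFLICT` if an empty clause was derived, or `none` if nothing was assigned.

unit clause [-6] forces x6=F; simplify:
  satisfied 1 clause(s); 4 remain; assigned so far: [6]
unit clause [-5] forces x5=F; simplify:
  drop 5 from [5, 3] -> [3]
  satisfied 2 clause(s); 2 remain; assigned so far: [5, 6]
unit clause [3] forces x3=T; simplify:
  drop -3 from [-3, 1, -2] -> [1, -2]
  satisfied 1 clause(s); 1 remain; assigned so far: [3, 5, 6]

Answer: x3=T x5=F x6=F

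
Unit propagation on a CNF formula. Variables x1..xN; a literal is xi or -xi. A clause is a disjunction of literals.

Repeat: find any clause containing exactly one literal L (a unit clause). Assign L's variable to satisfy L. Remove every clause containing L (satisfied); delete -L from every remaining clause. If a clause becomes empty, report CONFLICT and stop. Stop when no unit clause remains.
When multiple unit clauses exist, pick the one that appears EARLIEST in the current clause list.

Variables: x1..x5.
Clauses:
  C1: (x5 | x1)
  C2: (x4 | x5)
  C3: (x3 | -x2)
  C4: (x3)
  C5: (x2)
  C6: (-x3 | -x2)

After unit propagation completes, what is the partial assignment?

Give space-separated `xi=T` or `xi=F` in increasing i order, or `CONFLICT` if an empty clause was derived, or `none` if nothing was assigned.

unit clause [3] forces x3=T; simplify:
  drop -3 from [-3, -2] -> [-2]
  satisfied 2 clause(s); 4 remain; assigned so far: [3]
unit clause [2] forces x2=T; simplify:
  drop -2 from [-2] -> [] (empty!)
  satisfied 1 clause(s); 3 remain; assigned so far: [2, 3]
CONFLICT (empty clause)

Answer: CONFLICT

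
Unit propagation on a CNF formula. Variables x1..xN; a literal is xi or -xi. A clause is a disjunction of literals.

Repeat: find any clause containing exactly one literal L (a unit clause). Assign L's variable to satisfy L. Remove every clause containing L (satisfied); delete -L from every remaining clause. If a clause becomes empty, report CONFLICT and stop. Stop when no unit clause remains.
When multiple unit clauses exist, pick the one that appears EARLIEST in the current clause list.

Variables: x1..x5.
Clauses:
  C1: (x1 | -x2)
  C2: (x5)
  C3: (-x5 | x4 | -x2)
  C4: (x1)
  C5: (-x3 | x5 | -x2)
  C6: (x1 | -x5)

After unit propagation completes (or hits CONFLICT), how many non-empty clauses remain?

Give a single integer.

Answer: 1

Derivation:
unit clause [5] forces x5=T; simplify:
  drop -5 from [-5, 4, -2] -> [4, -2]
  drop -5 from [1, -5] -> [1]
  satisfied 2 clause(s); 4 remain; assigned so far: [5]
unit clause [1] forces x1=T; simplify:
  satisfied 3 clause(s); 1 remain; assigned so far: [1, 5]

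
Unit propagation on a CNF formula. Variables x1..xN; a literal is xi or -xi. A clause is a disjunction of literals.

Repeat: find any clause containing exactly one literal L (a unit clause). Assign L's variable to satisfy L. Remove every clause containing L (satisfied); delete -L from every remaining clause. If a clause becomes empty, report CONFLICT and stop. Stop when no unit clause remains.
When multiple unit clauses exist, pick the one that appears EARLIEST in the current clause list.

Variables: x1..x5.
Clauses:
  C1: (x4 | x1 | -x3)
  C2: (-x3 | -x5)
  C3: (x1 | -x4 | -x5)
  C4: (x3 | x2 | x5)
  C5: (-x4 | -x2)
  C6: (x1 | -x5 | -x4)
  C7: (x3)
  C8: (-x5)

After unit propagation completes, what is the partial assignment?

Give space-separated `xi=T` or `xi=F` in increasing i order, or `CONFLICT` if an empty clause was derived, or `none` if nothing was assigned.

Answer: x3=T x5=F

Derivation:
unit clause [3] forces x3=T; simplify:
  drop -3 from [4, 1, -3] -> [4, 1]
  drop -3 from [-3, -5] -> [-5]
  satisfied 2 clause(s); 6 remain; assigned so far: [3]
unit clause [-5] forces x5=F; simplify:
  satisfied 4 clause(s); 2 remain; assigned so far: [3, 5]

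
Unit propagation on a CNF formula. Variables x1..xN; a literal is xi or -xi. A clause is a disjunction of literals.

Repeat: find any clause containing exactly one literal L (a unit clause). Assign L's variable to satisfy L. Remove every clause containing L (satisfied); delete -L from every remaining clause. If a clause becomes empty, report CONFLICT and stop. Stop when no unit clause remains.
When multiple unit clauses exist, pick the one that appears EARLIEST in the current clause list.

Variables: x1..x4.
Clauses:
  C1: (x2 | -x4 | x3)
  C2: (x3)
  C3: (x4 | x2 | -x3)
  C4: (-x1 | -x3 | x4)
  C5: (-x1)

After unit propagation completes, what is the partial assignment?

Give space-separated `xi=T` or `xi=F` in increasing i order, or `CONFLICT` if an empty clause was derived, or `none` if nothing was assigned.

Answer: x1=F x3=T

Derivation:
unit clause [3] forces x3=T; simplify:
  drop -3 from [4, 2, -3] -> [4, 2]
  drop -3 from [-1, -3, 4] -> [-1, 4]
  satisfied 2 clause(s); 3 remain; assigned so far: [3]
unit clause [-1] forces x1=F; simplify:
  satisfied 2 clause(s); 1 remain; assigned so far: [1, 3]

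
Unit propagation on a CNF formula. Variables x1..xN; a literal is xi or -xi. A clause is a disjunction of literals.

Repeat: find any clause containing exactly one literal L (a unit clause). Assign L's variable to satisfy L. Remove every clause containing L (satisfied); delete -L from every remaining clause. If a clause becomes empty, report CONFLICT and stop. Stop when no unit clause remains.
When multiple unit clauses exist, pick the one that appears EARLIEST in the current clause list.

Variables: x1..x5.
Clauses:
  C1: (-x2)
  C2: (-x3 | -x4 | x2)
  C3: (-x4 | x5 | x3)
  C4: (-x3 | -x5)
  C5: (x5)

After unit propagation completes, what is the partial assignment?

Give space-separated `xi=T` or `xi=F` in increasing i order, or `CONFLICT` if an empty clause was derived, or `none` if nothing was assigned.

unit clause [-2] forces x2=F; simplify:
  drop 2 from [-3, -4, 2] -> [-3, -4]
  satisfied 1 clause(s); 4 remain; assigned so far: [2]
unit clause [5] forces x5=T; simplify:
  drop -5 from [-3, -5] -> [-3]
  satisfied 2 clause(s); 2 remain; assigned so far: [2, 5]
unit clause [-3] forces x3=F; simplify:
  satisfied 2 clause(s); 0 remain; assigned so far: [2, 3, 5]

Answer: x2=F x3=F x5=T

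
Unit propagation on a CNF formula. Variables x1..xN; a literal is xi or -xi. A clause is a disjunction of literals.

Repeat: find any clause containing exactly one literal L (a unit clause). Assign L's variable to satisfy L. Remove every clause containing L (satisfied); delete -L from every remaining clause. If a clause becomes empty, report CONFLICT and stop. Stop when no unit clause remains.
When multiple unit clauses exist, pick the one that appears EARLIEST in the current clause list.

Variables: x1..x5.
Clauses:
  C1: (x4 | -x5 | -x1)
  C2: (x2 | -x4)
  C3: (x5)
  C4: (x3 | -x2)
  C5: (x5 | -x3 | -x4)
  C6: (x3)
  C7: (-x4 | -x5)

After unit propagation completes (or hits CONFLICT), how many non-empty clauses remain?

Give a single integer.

unit clause [5] forces x5=T; simplify:
  drop -5 from [4, -5, -1] -> [4, -1]
  drop -5 from [-4, -5] -> [-4]
  satisfied 2 clause(s); 5 remain; assigned so far: [5]
unit clause [3] forces x3=T; simplify:
  satisfied 2 clause(s); 3 remain; assigned so far: [3, 5]
unit clause [-4] forces x4=F; simplify:
  drop 4 from [4, -1] -> [-1]
  satisfied 2 clause(s); 1 remain; assigned so far: [3, 4, 5]
unit clause [-1] forces x1=F; simplify:
  satisfied 1 clause(s); 0 remain; assigned so far: [1, 3, 4, 5]

Answer: 0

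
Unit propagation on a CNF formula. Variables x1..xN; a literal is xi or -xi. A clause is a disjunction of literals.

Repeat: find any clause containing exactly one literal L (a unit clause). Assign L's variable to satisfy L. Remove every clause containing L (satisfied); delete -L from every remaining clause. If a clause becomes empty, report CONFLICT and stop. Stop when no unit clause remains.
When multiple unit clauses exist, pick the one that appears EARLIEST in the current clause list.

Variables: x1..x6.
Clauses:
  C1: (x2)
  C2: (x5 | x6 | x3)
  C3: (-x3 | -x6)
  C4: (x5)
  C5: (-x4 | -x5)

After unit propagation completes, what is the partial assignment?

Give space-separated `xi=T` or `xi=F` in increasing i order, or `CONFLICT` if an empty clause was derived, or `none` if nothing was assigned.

unit clause [2] forces x2=T; simplify:
  satisfied 1 clause(s); 4 remain; assigned so far: [2]
unit clause [5] forces x5=T; simplify:
  drop -5 from [-4, -5] -> [-4]
  satisfied 2 clause(s); 2 remain; assigned so far: [2, 5]
unit clause [-4] forces x4=F; simplify:
  satisfied 1 clause(s); 1 remain; assigned so far: [2, 4, 5]

Answer: x2=T x4=F x5=T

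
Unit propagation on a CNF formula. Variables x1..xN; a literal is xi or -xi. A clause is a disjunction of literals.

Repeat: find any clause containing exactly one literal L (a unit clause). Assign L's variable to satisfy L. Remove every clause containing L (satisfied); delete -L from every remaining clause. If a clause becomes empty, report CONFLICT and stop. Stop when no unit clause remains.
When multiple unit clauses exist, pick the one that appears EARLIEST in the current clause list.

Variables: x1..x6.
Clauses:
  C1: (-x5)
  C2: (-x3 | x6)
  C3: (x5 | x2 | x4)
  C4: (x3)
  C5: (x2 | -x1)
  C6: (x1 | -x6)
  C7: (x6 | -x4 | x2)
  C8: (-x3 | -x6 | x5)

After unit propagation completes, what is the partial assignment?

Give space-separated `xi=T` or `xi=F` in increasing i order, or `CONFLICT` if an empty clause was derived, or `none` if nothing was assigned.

Answer: CONFLICT

Derivation:
unit clause [-5] forces x5=F; simplify:
  drop 5 from [5, 2, 4] -> [2, 4]
  drop 5 from [-3, -6, 5] -> [-3, -6]
  satisfied 1 clause(s); 7 remain; assigned so far: [5]
unit clause [3] forces x3=T; simplify:
  drop -3 from [-3, 6] -> [6]
  drop -3 from [-3, -6] -> [-6]
  satisfied 1 clause(s); 6 remain; assigned so far: [3, 5]
unit clause [6] forces x6=T; simplify:
  drop -6 from [1, -6] -> [1]
  drop -6 from [-6] -> [] (empty!)
  satisfied 2 clause(s); 4 remain; assigned so far: [3, 5, 6]
CONFLICT (empty clause)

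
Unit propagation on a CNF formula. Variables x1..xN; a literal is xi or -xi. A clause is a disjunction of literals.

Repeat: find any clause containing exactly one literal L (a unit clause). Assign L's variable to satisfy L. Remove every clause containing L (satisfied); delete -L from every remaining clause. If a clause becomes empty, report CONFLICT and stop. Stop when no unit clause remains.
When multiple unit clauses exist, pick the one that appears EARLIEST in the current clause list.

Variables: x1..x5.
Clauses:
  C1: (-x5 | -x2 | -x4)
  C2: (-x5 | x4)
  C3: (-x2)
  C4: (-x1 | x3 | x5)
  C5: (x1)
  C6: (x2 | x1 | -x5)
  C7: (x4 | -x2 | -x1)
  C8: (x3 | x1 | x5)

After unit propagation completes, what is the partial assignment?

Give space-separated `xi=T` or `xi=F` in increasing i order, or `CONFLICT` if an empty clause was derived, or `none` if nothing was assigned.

Answer: x1=T x2=F

Derivation:
unit clause [-2] forces x2=F; simplify:
  drop 2 from [2, 1, -5] -> [1, -5]
  satisfied 3 clause(s); 5 remain; assigned so far: [2]
unit clause [1] forces x1=T; simplify:
  drop -1 from [-1, 3, 5] -> [3, 5]
  satisfied 3 clause(s); 2 remain; assigned so far: [1, 2]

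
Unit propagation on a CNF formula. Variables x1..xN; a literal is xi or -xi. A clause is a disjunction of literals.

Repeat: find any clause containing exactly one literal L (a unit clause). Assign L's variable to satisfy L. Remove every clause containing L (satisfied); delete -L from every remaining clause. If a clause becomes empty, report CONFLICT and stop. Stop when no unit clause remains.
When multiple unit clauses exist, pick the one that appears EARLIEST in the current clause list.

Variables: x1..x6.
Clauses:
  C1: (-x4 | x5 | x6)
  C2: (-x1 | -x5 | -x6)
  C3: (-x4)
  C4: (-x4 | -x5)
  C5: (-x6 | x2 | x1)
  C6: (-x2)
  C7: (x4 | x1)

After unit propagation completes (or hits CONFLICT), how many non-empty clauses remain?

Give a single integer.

unit clause [-4] forces x4=F; simplify:
  drop 4 from [4, 1] -> [1]
  satisfied 3 clause(s); 4 remain; assigned so far: [4]
unit clause [-2] forces x2=F; simplify:
  drop 2 from [-6, 2, 1] -> [-6, 1]
  satisfied 1 clause(s); 3 remain; assigned so far: [2, 4]
unit clause [1] forces x1=T; simplify:
  drop -1 from [-1, -5, -6] -> [-5, -6]
  satisfied 2 clause(s); 1 remain; assigned so far: [1, 2, 4]

Answer: 1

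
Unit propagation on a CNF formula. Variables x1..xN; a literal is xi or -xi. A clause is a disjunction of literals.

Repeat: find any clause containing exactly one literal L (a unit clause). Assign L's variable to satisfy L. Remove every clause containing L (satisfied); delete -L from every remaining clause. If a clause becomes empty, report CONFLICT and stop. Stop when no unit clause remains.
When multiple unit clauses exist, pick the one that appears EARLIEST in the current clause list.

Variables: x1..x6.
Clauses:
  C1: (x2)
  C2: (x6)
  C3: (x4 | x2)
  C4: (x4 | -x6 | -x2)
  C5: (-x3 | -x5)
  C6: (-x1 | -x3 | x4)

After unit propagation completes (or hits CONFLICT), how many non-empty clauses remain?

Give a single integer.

Answer: 1

Derivation:
unit clause [2] forces x2=T; simplify:
  drop -2 from [4, -6, -2] -> [4, -6]
  satisfied 2 clause(s); 4 remain; assigned so far: [2]
unit clause [6] forces x6=T; simplify:
  drop -6 from [4, -6] -> [4]
  satisfied 1 clause(s); 3 remain; assigned so far: [2, 6]
unit clause [4] forces x4=T; simplify:
  satisfied 2 clause(s); 1 remain; assigned so far: [2, 4, 6]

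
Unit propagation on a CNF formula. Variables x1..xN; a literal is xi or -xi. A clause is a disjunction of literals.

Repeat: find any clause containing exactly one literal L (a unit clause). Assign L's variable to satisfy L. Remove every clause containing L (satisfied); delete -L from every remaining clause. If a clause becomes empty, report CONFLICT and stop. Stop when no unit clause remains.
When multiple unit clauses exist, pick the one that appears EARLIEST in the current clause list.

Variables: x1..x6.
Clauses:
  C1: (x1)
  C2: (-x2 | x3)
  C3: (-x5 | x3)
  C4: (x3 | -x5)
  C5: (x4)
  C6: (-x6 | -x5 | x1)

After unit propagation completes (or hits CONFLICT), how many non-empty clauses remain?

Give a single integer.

unit clause [1] forces x1=T; simplify:
  satisfied 2 clause(s); 4 remain; assigned so far: [1]
unit clause [4] forces x4=T; simplify:
  satisfied 1 clause(s); 3 remain; assigned so far: [1, 4]

Answer: 3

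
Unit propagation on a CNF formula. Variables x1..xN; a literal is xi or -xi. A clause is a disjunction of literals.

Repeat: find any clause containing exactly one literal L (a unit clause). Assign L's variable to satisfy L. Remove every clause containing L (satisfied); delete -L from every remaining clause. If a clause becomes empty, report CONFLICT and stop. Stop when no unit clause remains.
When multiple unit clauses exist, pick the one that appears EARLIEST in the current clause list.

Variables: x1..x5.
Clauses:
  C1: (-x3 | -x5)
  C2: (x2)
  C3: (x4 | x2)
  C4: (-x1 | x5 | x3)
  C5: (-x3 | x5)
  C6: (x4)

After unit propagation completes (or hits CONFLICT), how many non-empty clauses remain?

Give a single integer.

Answer: 3

Derivation:
unit clause [2] forces x2=T; simplify:
  satisfied 2 clause(s); 4 remain; assigned so far: [2]
unit clause [4] forces x4=T; simplify:
  satisfied 1 clause(s); 3 remain; assigned so far: [2, 4]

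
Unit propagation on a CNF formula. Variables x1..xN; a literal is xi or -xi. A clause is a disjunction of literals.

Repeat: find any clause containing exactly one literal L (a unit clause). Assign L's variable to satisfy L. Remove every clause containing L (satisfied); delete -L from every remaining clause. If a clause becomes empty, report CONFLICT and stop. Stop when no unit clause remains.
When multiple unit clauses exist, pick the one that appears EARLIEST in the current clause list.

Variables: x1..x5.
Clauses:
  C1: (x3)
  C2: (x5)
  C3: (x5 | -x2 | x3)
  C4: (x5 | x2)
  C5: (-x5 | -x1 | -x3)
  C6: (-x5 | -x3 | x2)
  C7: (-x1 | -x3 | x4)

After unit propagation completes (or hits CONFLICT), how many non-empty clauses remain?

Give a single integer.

Answer: 0

Derivation:
unit clause [3] forces x3=T; simplify:
  drop -3 from [-5, -1, -3] -> [-5, -1]
  drop -3 from [-5, -3, 2] -> [-5, 2]
  drop -3 from [-1, -3, 4] -> [-1, 4]
  satisfied 2 clause(s); 5 remain; assigned so far: [3]
unit clause [5] forces x5=T; simplify:
  drop -5 from [-5, -1] -> [-1]
  drop -5 from [-5, 2] -> [2]
  satisfied 2 clause(s); 3 remain; assigned so far: [3, 5]
unit clause [-1] forces x1=F; simplify:
  satisfied 2 clause(s); 1 remain; assigned so far: [1, 3, 5]
unit clause [2] forces x2=T; simplify:
  satisfied 1 clause(s); 0 remain; assigned so far: [1, 2, 3, 5]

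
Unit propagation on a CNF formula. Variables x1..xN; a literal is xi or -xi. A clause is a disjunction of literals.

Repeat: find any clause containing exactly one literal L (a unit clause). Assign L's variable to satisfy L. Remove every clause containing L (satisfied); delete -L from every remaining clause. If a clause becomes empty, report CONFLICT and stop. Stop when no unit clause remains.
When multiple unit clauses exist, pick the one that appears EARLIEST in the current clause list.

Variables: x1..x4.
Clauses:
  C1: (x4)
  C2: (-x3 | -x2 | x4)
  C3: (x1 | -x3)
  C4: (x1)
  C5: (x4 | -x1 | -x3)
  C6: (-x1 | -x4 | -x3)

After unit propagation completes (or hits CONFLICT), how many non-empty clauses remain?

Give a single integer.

unit clause [4] forces x4=T; simplify:
  drop -4 from [-1, -4, -3] -> [-1, -3]
  satisfied 3 clause(s); 3 remain; assigned so far: [4]
unit clause [1] forces x1=T; simplify:
  drop -1 from [-1, -3] -> [-3]
  satisfied 2 clause(s); 1 remain; assigned so far: [1, 4]
unit clause [-3] forces x3=F; simplify:
  satisfied 1 clause(s); 0 remain; assigned so far: [1, 3, 4]

Answer: 0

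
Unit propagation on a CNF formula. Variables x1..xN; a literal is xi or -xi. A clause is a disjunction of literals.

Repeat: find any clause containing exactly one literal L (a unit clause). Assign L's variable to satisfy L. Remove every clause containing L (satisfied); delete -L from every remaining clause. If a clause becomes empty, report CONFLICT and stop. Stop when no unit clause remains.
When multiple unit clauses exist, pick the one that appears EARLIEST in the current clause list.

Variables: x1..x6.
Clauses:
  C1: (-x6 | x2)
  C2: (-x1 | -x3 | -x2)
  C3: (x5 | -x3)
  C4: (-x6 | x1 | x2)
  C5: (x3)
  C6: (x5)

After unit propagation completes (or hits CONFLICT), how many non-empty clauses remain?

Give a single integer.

unit clause [3] forces x3=T; simplify:
  drop -3 from [-1, -3, -2] -> [-1, -2]
  drop -3 from [5, -3] -> [5]
  satisfied 1 clause(s); 5 remain; assigned so far: [3]
unit clause [5] forces x5=T; simplify:
  satisfied 2 clause(s); 3 remain; assigned so far: [3, 5]

Answer: 3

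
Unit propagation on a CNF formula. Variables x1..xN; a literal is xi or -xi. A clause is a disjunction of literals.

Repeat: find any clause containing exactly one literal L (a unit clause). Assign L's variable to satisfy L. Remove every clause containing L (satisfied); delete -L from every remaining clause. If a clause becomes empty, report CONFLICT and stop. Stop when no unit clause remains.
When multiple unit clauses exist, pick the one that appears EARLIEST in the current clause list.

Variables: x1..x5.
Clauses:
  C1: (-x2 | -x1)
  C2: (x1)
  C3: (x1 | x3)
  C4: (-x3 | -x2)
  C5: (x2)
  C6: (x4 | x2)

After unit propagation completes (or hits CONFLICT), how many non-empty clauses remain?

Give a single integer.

Answer: 1

Derivation:
unit clause [1] forces x1=T; simplify:
  drop -1 from [-2, -1] -> [-2]
  satisfied 2 clause(s); 4 remain; assigned so far: [1]
unit clause [-2] forces x2=F; simplify:
  drop 2 from [2] -> [] (empty!)
  drop 2 from [4, 2] -> [4]
  satisfied 2 clause(s); 2 remain; assigned so far: [1, 2]
CONFLICT (empty clause)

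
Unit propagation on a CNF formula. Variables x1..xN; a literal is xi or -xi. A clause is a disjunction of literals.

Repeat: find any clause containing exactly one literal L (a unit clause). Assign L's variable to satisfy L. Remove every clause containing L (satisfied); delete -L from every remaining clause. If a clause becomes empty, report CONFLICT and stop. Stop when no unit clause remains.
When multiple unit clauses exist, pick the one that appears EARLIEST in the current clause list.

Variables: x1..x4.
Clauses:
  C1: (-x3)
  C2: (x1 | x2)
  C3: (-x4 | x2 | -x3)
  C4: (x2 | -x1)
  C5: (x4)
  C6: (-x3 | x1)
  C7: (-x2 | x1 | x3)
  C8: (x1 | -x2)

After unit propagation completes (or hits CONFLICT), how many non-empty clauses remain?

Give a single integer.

Answer: 4

Derivation:
unit clause [-3] forces x3=F; simplify:
  drop 3 from [-2, 1, 3] -> [-2, 1]
  satisfied 3 clause(s); 5 remain; assigned so far: [3]
unit clause [4] forces x4=T; simplify:
  satisfied 1 clause(s); 4 remain; assigned so far: [3, 4]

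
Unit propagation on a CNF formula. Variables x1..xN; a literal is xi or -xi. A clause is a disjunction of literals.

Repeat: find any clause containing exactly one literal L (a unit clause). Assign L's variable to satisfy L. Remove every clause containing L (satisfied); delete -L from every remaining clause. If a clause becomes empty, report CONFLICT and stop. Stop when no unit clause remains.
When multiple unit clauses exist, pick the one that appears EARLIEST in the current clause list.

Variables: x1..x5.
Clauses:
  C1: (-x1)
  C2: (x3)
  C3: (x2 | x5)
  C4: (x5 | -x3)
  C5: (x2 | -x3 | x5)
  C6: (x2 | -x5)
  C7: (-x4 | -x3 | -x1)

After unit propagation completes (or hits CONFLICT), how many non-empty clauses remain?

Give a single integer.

Answer: 0

Derivation:
unit clause [-1] forces x1=F; simplify:
  satisfied 2 clause(s); 5 remain; assigned so far: [1]
unit clause [3] forces x3=T; simplify:
  drop -3 from [5, -3] -> [5]
  drop -3 from [2, -3, 5] -> [2, 5]
  satisfied 1 clause(s); 4 remain; assigned so far: [1, 3]
unit clause [5] forces x5=T; simplify:
  drop -5 from [2, -5] -> [2]
  satisfied 3 clause(s); 1 remain; assigned so far: [1, 3, 5]
unit clause [2] forces x2=T; simplify:
  satisfied 1 clause(s); 0 remain; assigned so far: [1, 2, 3, 5]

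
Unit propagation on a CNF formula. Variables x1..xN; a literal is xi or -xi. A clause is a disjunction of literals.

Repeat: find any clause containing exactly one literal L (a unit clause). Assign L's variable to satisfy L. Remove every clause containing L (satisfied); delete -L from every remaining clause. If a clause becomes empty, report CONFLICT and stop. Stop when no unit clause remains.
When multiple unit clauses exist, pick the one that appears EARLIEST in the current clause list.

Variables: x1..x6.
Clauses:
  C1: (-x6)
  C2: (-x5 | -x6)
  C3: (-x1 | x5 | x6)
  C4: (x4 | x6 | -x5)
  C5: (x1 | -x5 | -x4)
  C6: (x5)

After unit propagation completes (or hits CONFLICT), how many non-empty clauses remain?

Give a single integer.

Answer: 0

Derivation:
unit clause [-6] forces x6=F; simplify:
  drop 6 from [-1, 5, 6] -> [-1, 5]
  drop 6 from [4, 6, -5] -> [4, -5]
  satisfied 2 clause(s); 4 remain; assigned so far: [6]
unit clause [5] forces x5=T; simplify:
  drop -5 from [4, -5] -> [4]
  drop -5 from [1, -5, -4] -> [1, -4]
  satisfied 2 clause(s); 2 remain; assigned so far: [5, 6]
unit clause [4] forces x4=T; simplify:
  drop -4 from [1, -4] -> [1]
  satisfied 1 clause(s); 1 remain; assigned so far: [4, 5, 6]
unit clause [1] forces x1=T; simplify:
  satisfied 1 clause(s); 0 remain; assigned so far: [1, 4, 5, 6]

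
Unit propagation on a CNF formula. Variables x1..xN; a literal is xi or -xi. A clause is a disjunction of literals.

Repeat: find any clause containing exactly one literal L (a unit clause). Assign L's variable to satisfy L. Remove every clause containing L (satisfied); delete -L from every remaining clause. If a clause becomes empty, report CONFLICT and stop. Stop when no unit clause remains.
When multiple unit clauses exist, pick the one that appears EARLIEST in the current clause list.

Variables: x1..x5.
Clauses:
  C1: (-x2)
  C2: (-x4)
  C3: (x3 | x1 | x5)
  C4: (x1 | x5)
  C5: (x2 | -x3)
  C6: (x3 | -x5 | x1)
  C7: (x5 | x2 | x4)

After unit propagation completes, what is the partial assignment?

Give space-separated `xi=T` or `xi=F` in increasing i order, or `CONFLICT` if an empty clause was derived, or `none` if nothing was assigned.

unit clause [-2] forces x2=F; simplify:
  drop 2 from [2, -3] -> [-3]
  drop 2 from [5, 2, 4] -> [5, 4]
  satisfied 1 clause(s); 6 remain; assigned so far: [2]
unit clause [-4] forces x4=F; simplify:
  drop 4 from [5, 4] -> [5]
  satisfied 1 clause(s); 5 remain; assigned so far: [2, 4]
unit clause [-3] forces x3=F; simplify:
  drop 3 from [3, 1, 5] -> [1, 5]
  drop 3 from [3, -5, 1] -> [-5, 1]
  satisfied 1 clause(s); 4 remain; assigned so far: [2, 3, 4]
unit clause [5] forces x5=T; simplify:
  drop -5 from [-5, 1] -> [1]
  satisfied 3 clause(s); 1 remain; assigned so far: [2, 3, 4, 5]
unit clause [1] forces x1=T; simplify:
  satisfied 1 clause(s); 0 remain; assigned so far: [1, 2, 3, 4, 5]

Answer: x1=T x2=F x3=F x4=F x5=T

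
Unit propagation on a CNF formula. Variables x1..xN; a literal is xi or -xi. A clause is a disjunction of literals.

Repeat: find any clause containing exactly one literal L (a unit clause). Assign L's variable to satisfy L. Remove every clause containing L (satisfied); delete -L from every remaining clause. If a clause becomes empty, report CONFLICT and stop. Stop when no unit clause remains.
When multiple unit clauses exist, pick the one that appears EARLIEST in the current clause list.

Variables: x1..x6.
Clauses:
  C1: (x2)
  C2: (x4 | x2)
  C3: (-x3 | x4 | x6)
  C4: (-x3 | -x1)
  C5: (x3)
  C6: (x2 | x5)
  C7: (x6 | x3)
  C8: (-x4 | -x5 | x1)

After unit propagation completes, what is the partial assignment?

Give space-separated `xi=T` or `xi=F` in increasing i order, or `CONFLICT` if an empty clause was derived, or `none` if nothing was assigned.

unit clause [2] forces x2=T; simplify:
  satisfied 3 clause(s); 5 remain; assigned so far: [2]
unit clause [3] forces x3=T; simplify:
  drop -3 from [-3, 4, 6] -> [4, 6]
  drop -3 from [-3, -1] -> [-1]
  satisfied 2 clause(s); 3 remain; assigned so far: [2, 3]
unit clause [-1] forces x1=F; simplify:
  drop 1 from [-4, -5, 1] -> [-4, -5]
  satisfied 1 clause(s); 2 remain; assigned so far: [1, 2, 3]

Answer: x1=F x2=T x3=T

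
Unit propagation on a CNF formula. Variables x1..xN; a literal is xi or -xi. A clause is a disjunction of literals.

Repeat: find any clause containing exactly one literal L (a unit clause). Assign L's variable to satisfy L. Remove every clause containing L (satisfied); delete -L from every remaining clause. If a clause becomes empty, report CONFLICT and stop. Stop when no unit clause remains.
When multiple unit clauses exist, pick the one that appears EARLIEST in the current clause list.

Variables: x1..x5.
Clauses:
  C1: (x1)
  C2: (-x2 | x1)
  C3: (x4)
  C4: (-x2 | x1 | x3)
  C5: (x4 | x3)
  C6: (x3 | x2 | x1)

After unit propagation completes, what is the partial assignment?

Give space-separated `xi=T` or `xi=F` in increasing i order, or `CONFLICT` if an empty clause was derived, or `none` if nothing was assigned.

unit clause [1] forces x1=T; simplify:
  satisfied 4 clause(s); 2 remain; assigned so far: [1]
unit clause [4] forces x4=T; simplify:
  satisfied 2 clause(s); 0 remain; assigned so far: [1, 4]

Answer: x1=T x4=T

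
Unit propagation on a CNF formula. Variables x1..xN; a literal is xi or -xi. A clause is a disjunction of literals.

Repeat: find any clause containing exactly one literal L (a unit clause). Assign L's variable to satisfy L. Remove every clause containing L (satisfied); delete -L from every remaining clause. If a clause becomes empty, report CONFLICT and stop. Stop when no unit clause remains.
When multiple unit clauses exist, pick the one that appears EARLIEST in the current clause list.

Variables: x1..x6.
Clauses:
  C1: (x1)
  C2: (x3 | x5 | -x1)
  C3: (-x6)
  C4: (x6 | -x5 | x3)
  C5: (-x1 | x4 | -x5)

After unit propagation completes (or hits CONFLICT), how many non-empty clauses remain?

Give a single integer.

unit clause [1] forces x1=T; simplify:
  drop -1 from [3, 5, -1] -> [3, 5]
  drop -1 from [-1, 4, -5] -> [4, -5]
  satisfied 1 clause(s); 4 remain; assigned so far: [1]
unit clause [-6] forces x6=F; simplify:
  drop 6 from [6, -5, 3] -> [-5, 3]
  satisfied 1 clause(s); 3 remain; assigned so far: [1, 6]

Answer: 3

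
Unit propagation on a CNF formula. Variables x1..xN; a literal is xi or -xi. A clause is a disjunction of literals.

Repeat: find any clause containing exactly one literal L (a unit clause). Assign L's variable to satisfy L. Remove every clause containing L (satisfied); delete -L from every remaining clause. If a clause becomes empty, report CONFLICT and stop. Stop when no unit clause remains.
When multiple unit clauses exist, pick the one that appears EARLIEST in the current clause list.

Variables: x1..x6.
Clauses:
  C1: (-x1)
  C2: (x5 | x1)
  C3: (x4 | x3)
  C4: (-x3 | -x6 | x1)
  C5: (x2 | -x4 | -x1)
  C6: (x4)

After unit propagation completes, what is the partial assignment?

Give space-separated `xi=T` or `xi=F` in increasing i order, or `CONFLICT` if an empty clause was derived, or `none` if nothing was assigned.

unit clause [-1] forces x1=F; simplify:
  drop 1 from [5, 1] -> [5]
  drop 1 from [-3, -6, 1] -> [-3, -6]
  satisfied 2 clause(s); 4 remain; assigned so far: [1]
unit clause [5] forces x5=T; simplify:
  satisfied 1 clause(s); 3 remain; assigned so far: [1, 5]
unit clause [4] forces x4=T; simplify:
  satisfied 2 clause(s); 1 remain; assigned so far: [1, 4, 5]

Answer: x1=F x4=T x5=T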